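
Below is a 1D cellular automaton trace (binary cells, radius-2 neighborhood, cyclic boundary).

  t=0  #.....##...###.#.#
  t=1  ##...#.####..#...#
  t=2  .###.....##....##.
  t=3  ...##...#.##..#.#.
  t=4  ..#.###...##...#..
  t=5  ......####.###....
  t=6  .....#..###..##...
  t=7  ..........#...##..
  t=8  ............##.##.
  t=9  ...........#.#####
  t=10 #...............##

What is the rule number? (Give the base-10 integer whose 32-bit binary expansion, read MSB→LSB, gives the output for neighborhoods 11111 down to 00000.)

  [31] ##### => .  t=9,i=15
  [30] ####. => #  t=1,i=9
  [29] ###.# => #  t=0,i=13
  [28] ###.. => #  t=1,i=1
  [27] ##.## => #  t=5,i=10
  [26] ##.#. => .  t=0,i=14
  [25] ##..# => .  t=1,i=11
  [24] ##... => #  t=0,i=1
  [23] #.### => .  t=1,i=7
  [22] #.##. => #  t=0,i=17
  [21] #.#.# => .  t=0,i=15
  [20] #.#.. => .  t=3,i=16
  [19] #..## => .  t=2,i=0
  [18] #..#. => .  t=1,i=12
  [17] #...# => #  t=0,i=9
  [16] #.... => .  t=0,i=2
  [15] .#### => .  t=1,i=8
  [14] .###. => .  t=0,i=12
  [13] .##.# => #  t=8,i=13
  [12] .##.. => #  t=0,i=0
  [11] .#.## => .  t=0,i=16
  [10] .#.#. => #  t=3,i=15
  [9] .#..# => .  t=6,i=6
  [8] .#... => .  t=1,i=14
  [7] ..### => .  t=0,i=11
  [6] ..##. => .  t=0,i=6
  [5] ..#.# => .  t=1,i=5
  [4] ..#.. => .  t=1,i=13
  [3] ...## => #  t=0,i=5
  [2] ...#. => .  t=1,i=4
  [1] ....# => .  t=0,i=4
  [0] ..... => .  t=0,i=3
  bits 01111001010000100011010000001000 = 2034381832

2034381832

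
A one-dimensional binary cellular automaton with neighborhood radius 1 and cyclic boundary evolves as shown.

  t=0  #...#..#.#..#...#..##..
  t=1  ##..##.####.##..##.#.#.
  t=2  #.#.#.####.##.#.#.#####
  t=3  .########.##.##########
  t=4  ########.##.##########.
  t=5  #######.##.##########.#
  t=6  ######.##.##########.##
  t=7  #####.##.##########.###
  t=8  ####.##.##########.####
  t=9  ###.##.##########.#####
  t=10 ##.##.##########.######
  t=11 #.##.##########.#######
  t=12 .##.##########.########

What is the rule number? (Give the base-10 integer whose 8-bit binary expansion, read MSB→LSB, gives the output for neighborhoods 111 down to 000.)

  ### -> #   bit 7 = 1  t=1,i=8
  ##. -> .   bit 6 = 0  t=0,i=20
  #.# -> #   bit 5 = 1  t=0,i=8
  #.. -> #   bit 4 = 1  t=0,i=1
  .## -> #   bit 3 = 1  t=0,i=19
  .#. -> #   bit 2 = 1  t=0,i=0
  ..# -> .   bit 1 = 0  t=0,i=3
  ... -> .   bit 0 = 0  t=0,i=2
  bits 10111100 = 188

188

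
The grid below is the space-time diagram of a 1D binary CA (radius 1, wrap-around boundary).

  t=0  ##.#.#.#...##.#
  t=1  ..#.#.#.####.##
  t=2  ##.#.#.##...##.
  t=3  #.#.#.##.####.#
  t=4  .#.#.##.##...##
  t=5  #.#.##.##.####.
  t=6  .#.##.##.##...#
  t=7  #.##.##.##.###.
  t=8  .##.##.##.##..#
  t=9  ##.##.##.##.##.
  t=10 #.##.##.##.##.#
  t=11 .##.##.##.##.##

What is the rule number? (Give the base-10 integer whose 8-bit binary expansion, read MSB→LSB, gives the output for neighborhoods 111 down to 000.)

59

  [7] ### => .  t=0,i=0
  [6] ##. => .  t=0,i=1
  [5] #.# => #  t=0,i=2
  [4] #.. => #  t=0,i=8
  [3] .## => #  t=0,i=11
  [2] .#. => .  t=0,i=3
  [1] ..# => #  t=0,i=10
  [0] ... => #  t=0,i=9
  bits 00111011 = 59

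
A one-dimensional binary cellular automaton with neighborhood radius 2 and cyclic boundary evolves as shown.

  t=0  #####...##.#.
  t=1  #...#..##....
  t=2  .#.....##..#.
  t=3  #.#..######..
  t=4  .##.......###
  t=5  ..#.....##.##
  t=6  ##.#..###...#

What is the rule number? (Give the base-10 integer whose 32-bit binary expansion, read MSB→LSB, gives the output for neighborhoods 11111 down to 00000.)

  ##### -> .   bit 31 = 0  t=0,i=2
  ####. -> .   bit 30 = 0  t=0,i=3
  ###.# -> #   bit 29 = 1  t=4,i=12
  ###.. -> #   bit 28 = 1  t=0,i=4
  ##.## -> .   bit 27 = 0  t=4,i=0
  ##.#. -> .   bit 26 = 0  t=0,i=10
  ##..# -> #   bit 25 = 1  t=2,i=9
  ##... -> .   bit 24 = 0  t=0,i=5
  #.### -> #   bit 23 = 1  t=0,i=0
  #.##. -> .   bit 22 = 0  t=4,i=1
  #.#.# -> .   bit 21 = 0  t=0,i=11
  #.#.. -> #   bit 20 = 1  t=3,i=2
  #..## -> .   bit 19 = 0  t=1,i=6
  #..#. -> #   bit 18 = 1  t=2,i=0
  #...# -> .   bit 17 = 0  t=0,i=6
  #.... -> .   bit 16 = 0  t=1,i=10
  .#### -> .   bit 15 = 0  t=0,i=1
  .###. -> #   bit 14 = 1  t=4,i=11
  .##.# -> .   bit 13 = 0  t=0,i=9
  .##.. -> #   bit 12 = 1  t=1,i=8
  .#.## -> .   bit 11 = 0  t=0,i=12
  .#.#. -> #   bit 10 = 1  t=3,i=1
  .#..# -> .   bit 9 = 0  t=1,i=5
  .#... -> #   bit 8 = 1  t=1,i=1
  ..### -> .   bit 7 = 0  t=3,i=5
  ..##. -> #   bit 6 = 1  t=0,i=8
  ..#.# -> .   bit 5 = 0  t=3,i=0
  ..#.. -> .   bit 4 = 0  t=1,i=0
  ...## -> #   bit 3 = 1  t=0,i=7
  ...#. -> .   bit 2 = 0  t=1,i=3
  ....# -> #   bit 1 = 1  t=1,i=11
  ..... -> .   bit 0 = 0  t=2,i=4
  bits 00110010100101000101010101001010 = 848581962

848581962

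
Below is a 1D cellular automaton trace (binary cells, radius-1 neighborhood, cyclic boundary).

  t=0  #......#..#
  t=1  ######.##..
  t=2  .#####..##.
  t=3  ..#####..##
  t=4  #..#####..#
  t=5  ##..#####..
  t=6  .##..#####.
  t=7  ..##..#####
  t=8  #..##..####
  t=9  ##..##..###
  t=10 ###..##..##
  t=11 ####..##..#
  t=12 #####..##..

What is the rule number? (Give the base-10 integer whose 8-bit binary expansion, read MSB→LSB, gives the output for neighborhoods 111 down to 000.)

213

  nb ###: next=#  (t=1,i=1, bit7=1)
  nb ##.: next=#  (t=0,i=0, bit6=1)
  nb #.#: next=.  (t=1,i=6, bit5=0)
  nb #..: next=#  (t=0,i=1, bit4=1)
  nb .##: next=.  (t=0,i=10, bit3=0)
  nb .#.: next=#  (t=0,i=7, bit2=1)
  nb ..#: next=.  (t=0,i=6, bit1=0)
  nb ...: next=#  (t=0,i=2, bit0=1)
  bits 11010101 = 213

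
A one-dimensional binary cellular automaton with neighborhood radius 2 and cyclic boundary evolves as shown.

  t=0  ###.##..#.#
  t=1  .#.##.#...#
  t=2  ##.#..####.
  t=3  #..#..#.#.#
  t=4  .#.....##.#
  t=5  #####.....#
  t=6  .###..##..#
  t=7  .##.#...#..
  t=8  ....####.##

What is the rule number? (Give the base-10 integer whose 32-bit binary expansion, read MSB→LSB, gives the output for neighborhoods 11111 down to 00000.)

  nb #####: next=#  (t=5,i=1, bit31=1)
  nb ####.: next=#  (t=0,i=1, bit30=1)
  nb ###.#: next=.  (t=0,i=2, bit29=0)
  nb ###..: next=.  (t=5,i=4, bit28=0)
  nb ##.##: next=#  (t=0,i=3, bit27=1)
  nb ##.#.: next=.  (t=1,i=5, bit26=0)
  nb ##..#: next=#  (t=0,i=6, bit25=1)
  nb ##...: next=.  (t=5,i=5, bit24=0)
  nb #.###: next=#  (t=0,i=10, bit23=1)
  nb #.##.: next=#  (t=0,i=4, bit22=1)
  nb #.#.#: next=#  (t=1,i=1, bit21=1)
  nb #.#..: next=#  (t=1,i=6, bit20=1)
  nb #..##: next=.  (t=2,i=5, bit19=0)
  nb #..#.: next=.  (t=0,i=7, bit18=0)
  nb #...#: next=#  (t=1,i=8, bit17=1)
  nb #....: next=#  (t=4,i=3, bit16=1)
  nb .####: next=.  (t=0,i=0, bit15=0)
  nb .###.: next=#  (t=6,i=2, bit14=1)
  nb .##.#: next=.  (t=1,i=4, bit13=0)
  nb .##..: next=.  (t=0,i=5, bit12=0)
  nb .#.##: next=.  (t=0,i=9, bit11=0)
  nb .#.#.: next=#  (t=1,i=0, bit10=1)
  nb .#..#: next=.  (t=2,i=4, bit9=0)
  nb .#...: next=#  (t=1,i=7, bit8=1)
  nb ..###: next=#  (t=2,i=6, bit7=1)
  nb ..##.: next=.  (t=4,i=7, bit6=0)
  nb ..#.#: next=.  (t=0,i=8, bit5=0)
  nb ..#..: next=.  (t=3,i=3, bit4=0)
  nb ...##: next=.  (t=4,i=6, bit3=0)
  nb ...#.: next=#  (t=1,i=9, bit2=1)
  nb ....#: next=.  (t=4,i=5, bit1=0)
  nb .....: next=#  (t=4,i=4, bit0=1)
  bits 11001010111100110100010110000101 = 3404940677

3404940677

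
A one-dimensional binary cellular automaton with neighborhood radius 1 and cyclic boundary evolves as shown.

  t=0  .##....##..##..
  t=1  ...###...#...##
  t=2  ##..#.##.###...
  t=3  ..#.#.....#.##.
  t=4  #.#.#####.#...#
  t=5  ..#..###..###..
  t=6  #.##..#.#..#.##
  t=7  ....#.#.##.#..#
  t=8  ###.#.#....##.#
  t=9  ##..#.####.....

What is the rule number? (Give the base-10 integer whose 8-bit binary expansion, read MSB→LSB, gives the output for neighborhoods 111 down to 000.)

149

  [7] ### => #  t=1,i=4
  [6] ##. => .  t=0,i=2
  [5] #.# => .  t=2,i=5
  [4] #.. => #  t=0,i=3
  [3] .## => .  t=0,i=1
  [2] .#. => #  t=1,i=9
  [1] ..# => .  t=0,i=0
  [0] ... => #  t=0,i=4
  bits 10010101 = 149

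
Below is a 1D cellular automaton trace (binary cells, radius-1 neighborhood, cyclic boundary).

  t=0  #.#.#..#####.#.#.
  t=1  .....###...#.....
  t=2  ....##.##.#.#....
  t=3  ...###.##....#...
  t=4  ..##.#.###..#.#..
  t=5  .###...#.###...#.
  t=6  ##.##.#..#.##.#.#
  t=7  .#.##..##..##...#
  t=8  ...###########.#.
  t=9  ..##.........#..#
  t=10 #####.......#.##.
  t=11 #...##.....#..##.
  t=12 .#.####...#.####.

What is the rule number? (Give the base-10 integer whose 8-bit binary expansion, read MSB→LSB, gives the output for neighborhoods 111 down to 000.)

90

  nb ###: next=.  (t=0,i=8, bit7=0)
  nb ##.: next=#  (t=0,i=11, bit6=1)
  nb #.#: next=.  (t=0,i=1, bit5=0)
  nb #..: next=#  (t=0,i=5, bit4=1)
  nb .##: next=#  (t=0,i=7, bit3=1)
  nb .#.: next=.  (t=0,i=0, bit2=0)
  nb ..#: next=#  (t=0,i=6, bit1=1)
  nb ...: next=.  (t=1,i=0, bit0=0)
  bits 01011010 = 90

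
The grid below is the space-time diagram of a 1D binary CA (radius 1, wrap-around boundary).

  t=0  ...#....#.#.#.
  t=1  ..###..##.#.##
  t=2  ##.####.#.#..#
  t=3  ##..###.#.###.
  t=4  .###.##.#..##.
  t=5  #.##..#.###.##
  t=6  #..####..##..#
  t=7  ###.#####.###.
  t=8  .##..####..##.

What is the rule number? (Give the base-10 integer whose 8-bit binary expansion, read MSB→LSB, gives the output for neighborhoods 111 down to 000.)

  nb ###: next=#  (t=1,i=3, bit7=1)
  nb ##.: next=#  (t=1,i=4, bit6=1)
  nb #.#: next=.  (t=0,i=9, bit5=0)
  nb #..: next=#  (t=0,i=4, bit4=1)
  nb .##: next=.  (t=1,i=2, bit3=0)
  nb .#.: next=#  (t=0,i=3, bit2=1)
  nb ..#: next=#  (t=0,i=2, bit1=1)
  nb ...: next=.  (t=0,i=0, bit0=0)
  bits 11010110 = 214

214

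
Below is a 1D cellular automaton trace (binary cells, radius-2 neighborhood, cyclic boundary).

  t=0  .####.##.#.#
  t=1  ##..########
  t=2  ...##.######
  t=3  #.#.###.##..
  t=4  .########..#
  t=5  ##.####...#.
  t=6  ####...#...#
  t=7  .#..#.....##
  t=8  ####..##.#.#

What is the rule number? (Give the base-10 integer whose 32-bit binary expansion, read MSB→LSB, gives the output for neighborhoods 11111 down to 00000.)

2919067273

  #####|#  b31=1 t=1,i=6
  ####.|.  b30=0 t=0,i=3
  ###.#|#  b29=1 t=0,i=4
  ###..|.  b28=0 t=1,i=1
  ##.##|#  b27=1 t=0,i=5
  ##.#.|#  b26=1 t=0,i=8
  ##..#|.  b25=0 t=1,i=2
  ##...|#  b24=1 t=2,i=0
  #.###|#  b23=1 t=0,i=1
  #.##.|#  b22=1 t=0,i=6
  #.#.#|#  b21=1 t=0,i=9
  #.#..|#  b20=1 t=7,i=1
  #..##|#  b19=1 t=1,i=3
  #..#.|#  b18=1 t=3,i=11
  #...#|.  b17=0 t=2,i=1
  #....|#  b16=1 t=7,i=6
  .####|.  b15=0 t=0,i=2
  .###.|#  b14=1 t=3,i=5
  .##.#|#  b13=1 t=0,i=7
  .##..|.  b12=0 t=3,i=9
  .#.##|#  b11=1 t=0,i=0
  .#.#.|#  b10=1 t=0,i=10
  .#..#|#  b9=1 t=7,i=2
  .#...|.  b8=0 t=6,i=8
  ..###|#  b7=1 t=1,i=4
  ..##.|.  b6=0 t=2,i=3
  ..#.#|.  b5=0 t=3,i=0
  ..#..|.  b4=0 t=6,i=7
  ...##|#  b3=1 t=2,i=2
  ...#.|.  b2=0 t=5,i=9
  ....#|.  b1=0 t=7,i=8
  .....|#  b0=1 t=7,i=7
  bits 10101101111111010110111010001001 = 2919067273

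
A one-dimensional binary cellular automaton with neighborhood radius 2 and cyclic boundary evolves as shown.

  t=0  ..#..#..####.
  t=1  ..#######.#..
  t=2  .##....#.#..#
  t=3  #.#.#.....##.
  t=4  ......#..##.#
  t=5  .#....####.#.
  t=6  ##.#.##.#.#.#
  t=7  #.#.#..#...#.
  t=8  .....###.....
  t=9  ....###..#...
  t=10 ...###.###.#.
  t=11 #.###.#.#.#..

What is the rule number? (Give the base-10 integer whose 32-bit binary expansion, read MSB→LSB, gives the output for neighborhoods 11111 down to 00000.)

  ##### -> .   bit 31 = 0  t=1,i=4
  ####. -> #   bit 30 = 1  t=0,i=10
  ###.# -> .   bit 29 = 0  t=1,i=8
  ###.. -> .   bit 28 = 0  t=0,i=11
  ##.## -> #   bit 27 = 1  t=10,i=6
  ##.#. -> #   bit 26 = 1  t=1,i=9
  ##..# -> #   bit 25 = 1  t=9,i=7
  ##... -> .   bit 24 = 0  t=0,i=12
  #.### -> .   bit 23 = 0  t=6,i=12
  #.##. -> .   bit 22 = 0  t=2,i=1
  #.#.# -> .   bit 21 = 0  t=3,i=0
  #.#.. -> .   bit 20 = 0  t=1,i=10
  #..## -> #   bit 19 = 1  t=0,i=7
  #..#. -> #   bit 18 = 1  t=0,i=4
  #...# -> .   bit 17 = 0  t=0,i=0
  #.... -> #   bit 16 = 1  t=1,i=12
  .#### -> .   bit 15 = 0  t=0,i=9
  .###. -> #   bit 14 = 1  t=6,i=0
  .##.# -> .   bit 13 = 0  t=3,i=11
  .##.. -> #   bit 12 = 1  t=2,i=2
  .#.## -> #   bit 11 = 1  t=2,i=0
  .#.#. -> .   bit 10 = 0  t=2,i=8
  .#..# -> #   bit 9 = 1  t=0,i=3
  .#... -> .   bit 8 = 0  t=1,i=11
  ..### -> #   bit 7 = 1  t=0,i=8
  ..##. -> #   bit 6 = 1  t=3,i=10
  ..#.# -> .   bit 5 = 0  t=2,i=7
  ..#.. -> #   bit 4 = 1  t=0,i=2
  ...## -> #   bit 3 = 1  t=1,i=1
  ...#. -> .   bit 2 = 0  t=0,i=1
  ....# -> .   bit 1 = 0  t=1,i=0
  ..... -> .   bit 0 = 0  t=3,i=7
  bits 01001110000011010101101011011000 = 1309498072

1309498072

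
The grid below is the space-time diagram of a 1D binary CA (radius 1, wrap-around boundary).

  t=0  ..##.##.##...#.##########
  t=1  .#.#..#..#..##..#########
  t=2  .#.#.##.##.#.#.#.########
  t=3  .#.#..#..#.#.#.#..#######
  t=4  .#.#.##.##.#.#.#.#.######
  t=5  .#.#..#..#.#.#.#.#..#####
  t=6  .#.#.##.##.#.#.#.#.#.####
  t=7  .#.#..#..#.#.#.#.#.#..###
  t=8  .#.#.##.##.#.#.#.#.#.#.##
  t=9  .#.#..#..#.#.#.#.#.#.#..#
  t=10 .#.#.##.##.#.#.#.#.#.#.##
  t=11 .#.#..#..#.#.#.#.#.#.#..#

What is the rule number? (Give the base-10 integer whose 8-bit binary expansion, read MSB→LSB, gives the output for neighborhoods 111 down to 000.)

198

  ###|#  b7=1 t=0,i=16
  ##.|#  b6=1 t=0,i=3
  #.#|.  b5=0 t=0,i=4
  #..|.  b4=0 t=0,i=0
  .##|.  b3=0 t=0,i=2
  .#.|#  b2=1 t=0,i=13
  ..#|#  b1=1 t=0,i=1
  ...|.  b0=0 t=0,i=11
  bits 11000110 = 198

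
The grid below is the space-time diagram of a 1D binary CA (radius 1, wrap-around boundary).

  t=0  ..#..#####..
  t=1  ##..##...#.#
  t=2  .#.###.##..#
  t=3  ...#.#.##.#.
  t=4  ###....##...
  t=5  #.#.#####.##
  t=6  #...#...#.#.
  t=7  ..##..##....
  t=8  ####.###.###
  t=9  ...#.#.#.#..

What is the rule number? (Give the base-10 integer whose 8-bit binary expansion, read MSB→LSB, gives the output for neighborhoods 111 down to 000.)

  ### -> .   bit 7 = 0  t=0,i=6
  ##. -> #   bit 6 = 1  t=0,i=9
  #.# -> .   bit 5 = 0  t=1,i=10
  #.. -> .   bit 4 = 0  t=0,i=3
  .## -> #   bit 3 = 1  t=0,i=5
  .#. -> .   bit 2 = 0  t=0,i=2
  ..# -> #   bit 1 = 1  t=0,i=1
  ... -> #   bit 0 = 1  t=0,i=0
  bits 01001011 = 75

75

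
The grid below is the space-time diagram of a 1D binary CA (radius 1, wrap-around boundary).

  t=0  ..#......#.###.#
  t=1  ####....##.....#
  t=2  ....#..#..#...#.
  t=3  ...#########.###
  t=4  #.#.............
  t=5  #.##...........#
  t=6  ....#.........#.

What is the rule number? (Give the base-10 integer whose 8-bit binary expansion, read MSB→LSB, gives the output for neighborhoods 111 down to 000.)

  ### -> .   bit 7 = 0  t=0,i=12
  ##. -> .   bit 6 = 0  t=0,i=13
  #.# -> .   bit 5 = 0  t=0,i=10
  #.. -> #   bit 4 = 1  t=0,i=0
  .## -> .   bit 3 = 0  t=0,i=11
  .#. -> #   bit 2 = 1  t=0,i=2
  ..# -> #   bit 1 = 1  t=0,i=1
  ... -> .   bit 0 = 0  t=0,i=4
  bits 00010110 = 22

22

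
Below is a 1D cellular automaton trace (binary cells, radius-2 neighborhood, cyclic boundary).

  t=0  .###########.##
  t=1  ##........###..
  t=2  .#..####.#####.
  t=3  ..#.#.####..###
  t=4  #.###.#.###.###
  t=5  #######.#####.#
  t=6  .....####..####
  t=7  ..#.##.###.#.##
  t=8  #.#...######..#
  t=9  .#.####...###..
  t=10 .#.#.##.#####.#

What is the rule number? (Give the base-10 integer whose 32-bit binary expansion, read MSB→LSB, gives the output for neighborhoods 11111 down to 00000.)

2124568489

  [31] ##### => .  t=0,i=3
  [30] ####. => #  t=0,i=10
  [29] ###.# => #  t=0,i=11
  [28] ###.. => #  t=1,i=12
  [27] ##.## => #  t=0,i=0
  [26] ##.#. => #  t=4,i=5
  [25] ##..# => #  t=1,i=13
  [24] ##... => .  t=1,i=2
  [23] #.### => #  t=0,i=1
  [22] #.##. => .  t=0,i=13
  [21] #.#.# => #  t=3,i=4
  [20] #.#.. => .  t=8,i=2
  [19] #..## => .  t=1,i=14
  [18] #..#. => .  t=2,i=0
  [17] #...# => #  t=8,i=4
  [16] #.... => .  t=1,i=3
  [15] .#### => .  t=0,i=2
  [14] .###. => #  t=1,i=11
  [13] .##.# => .  t=0,i=14
  [12] .##.. => #  t=1,i=1
  [11] .#.## => .  t=3,i=5
  [10] .#.#. => #  t=3,i=3
  [9] .#..# => #  t=2,i=2
  [8] .#... => #  t=8,i=3
  [7] ..### => #  t=1,i=10
  [6] ..##. => .  t=1,i=0
  [5] ..#.# => #  t=3,i=2
  [4] ..#.. => .  t=2,i=1
  [3] ...## => #  t=1,i=9
  [2] ...#. => .  t=9,i=0
  [1] ....# => .  t=1,i=8
  [0] ..... => #  t=1,i=4
  bits 01111110101000100101011110101001 = 2124568489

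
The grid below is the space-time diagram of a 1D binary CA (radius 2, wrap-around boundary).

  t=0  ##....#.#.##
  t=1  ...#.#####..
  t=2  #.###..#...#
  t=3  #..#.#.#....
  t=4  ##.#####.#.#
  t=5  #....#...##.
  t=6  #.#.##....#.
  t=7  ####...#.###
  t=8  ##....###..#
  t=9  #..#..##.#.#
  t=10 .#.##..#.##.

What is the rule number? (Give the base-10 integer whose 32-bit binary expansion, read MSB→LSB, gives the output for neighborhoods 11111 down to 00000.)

  #####|#  b31=1 t=1,i=7
  ####.|.  b30=0 t=0,i=0
  ###.#|.  b29=0 t=4,i=1
  ###..|.  b28=0 t=0,i=1
  ##.##|.  b27=0 t=2,i=1
  ##.#.|.  b26=0 t=4,i=8
  ##..#|#  b25=1 t=2,i=5
  ##...|.  b24=0 t=0,i=2
  #.###|.  b23=0 t=0,i=10
  #.##.|.  b22=0 t=6,i=4
  #.#.#|#  b21=1 t=0,i=8
  #.#..|#  b20=1 t=3,i=7
  #..##|.  b19=0 t=8,i=10
  #..#.|.  b18=0 t=2,i=6
  #...#|.  b17=0 t=2,i=9
  #....|#  b16=1 t=0,i=3
  .####|.  b15=0 t=0,i=11
  .###.|#  b14=1 t=2,i=3
  .##.#|#  b13=1 t=2,i=0
  .##..|.  b12=0 t=6,i=5
  .#.##|#  b11=1 t=0,i=9
  .#.#.|#  b10=1 t=0,i=7
  .#..#|#  b9=1 t=3,i=1
  .#...|.  b8=0 t=2,i=8
  ..###|#  b7=1 t=8,i=6
  ..##.|.  b6=0 t=2,i=11
  ..#.#|#  b5=1 t=0,i=6
  ..#..|#  b4=1 t=2,i=7
  ...##|.  b3=0 t=2,i=10
  ...#.|#  b2=1 t=0,i=5
  ....#|.  b1=0 t=0,i=4
  .....|#  b0=1 t=1,i=0
  bits 10000010001100010110111010110101 = 2184277685

2184277685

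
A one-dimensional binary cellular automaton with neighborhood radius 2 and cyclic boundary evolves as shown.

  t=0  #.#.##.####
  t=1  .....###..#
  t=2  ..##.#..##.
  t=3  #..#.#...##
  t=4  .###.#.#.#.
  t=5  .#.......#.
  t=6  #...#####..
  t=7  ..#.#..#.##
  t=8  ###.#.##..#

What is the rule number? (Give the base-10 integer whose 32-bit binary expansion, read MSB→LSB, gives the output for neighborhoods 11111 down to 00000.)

  [31] ##### => .  t=0,i=9
  [30] ####. => #  t=0,i=10
  [29] ###.# => .  t=0,i=0
  [28] ###.. => .  t=1,i=7
  [27] ##.## => #  t=0,i=6
  [26] ##.#. => .  t=0,i=1
  [25] ##..# => #  t=1,i=8
  [24] ##... => #  t=2,i=10
  [23] #.### => #  t=0,i=7
  [22] #.##. => .  t=0,i=4
  [21] #.#.# => .  t=0,i=2
  [20] #.#.. => #  t=2,i=5
  [19] #..## => .  t=2,i=7
  [18] #..#. => #  t=1,i=9
  [17] #...# => #  t=2,i=0
  [16] #.... => .  t=1,i=1
  [15] .#### => .  t=0,i=8
  [14] .###. => .  t=1,i=6
  [13] .##.# => #  t=0,i=5
  [12] .##.. => #  t=2,i=9
  [11] .#.## => .  t=0,i=3
  [10] .#.#. => .  t=3,i=4
  [9] .#..# => .  t=2,i=6
  [8] .#... => .  t=1,i=0
  [7] ..### => #  t=1,i=5
  [6] ..##. => .  t=2,i=2
  [5] ..#.# => #  t=3,i=3
  [4] ..#.. => .  t=1,i=10
  [3] ...## => .  t=1,i=4
  [2] ...#. => #  t=5,i=8
  [1] ....# => #  t=1,i=3
  [0] ..... => #  t=1,i=2
  bits 01001011100101100011000010100111 = 1268134055

1268134055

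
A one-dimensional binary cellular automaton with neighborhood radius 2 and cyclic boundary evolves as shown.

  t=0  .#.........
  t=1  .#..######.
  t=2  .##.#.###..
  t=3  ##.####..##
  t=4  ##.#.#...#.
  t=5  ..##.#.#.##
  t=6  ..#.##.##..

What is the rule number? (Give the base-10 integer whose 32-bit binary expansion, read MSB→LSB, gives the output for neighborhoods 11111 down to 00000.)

3853650681

  nb #####: next=#  (t=1,i=6, bit31=1)
  nb ####.: next=#  (t=1,i=8, bit30=1)
  nb ###.#: next=#  (t=3,i=1, bit29=1)
  nb ###..: next=.  (t=1,i=9, bit28=0)
  nb ##.##: next=.  (t=3,i=2, bit27=0)
  nb ##.#.: next=#  (t=2,i=3, bit26=1)
  nb ##..#: next=.  (t=1,i=10, bit25=0)
  nb ##...: next=#  (t=2,i=9, bit24=1)
  nb #.###: next=#  (t=2,i=6, bit23=1)
  nb #.##.: next=.  (t=4,i=0, bit22=0)
  nb #.#.#: next=#  (t=2,i=4, bit21=1)
  nb #.#..: next=#  (t=4,i=5, bit20=1)
  nb #..##: next=.  (t=1,i=3, bit19=0)
  nb #..#.: next=.  (t=1,i=0, bit18=0)
  nb #...#: next=#  (t=2,i=10, bit17=1)
  nb #....: next=.  (t=0,i=3, bit16=0)
  nb .####: next=.  (t=1,i=5, bit15=0)
  nb .###.: next=.  (t=2,i=7, bit14=0)
  nb .##.#: next=.  (t=2,i=2, bit13=0)
  nb .##..: next=.  (t=5,i=10, bit12=0)
  nb .#.##: next=#  (t=2,i=5, bit11=1)
  nb .#.#.: next=.  (t=4,i=4, bit10=0)
  nb .#..#: next=#  (t=1,i=2, bit9=1)
  nb .#...: next=.  (t=0,i=2, bit8=0)
  nb ..###: next=#  (t=1,i=4, bit7=1)
  nb ..##.: next=#  (t=2,i=1, bit6=1)
  nb ..#.#: next=#  (t=4,i=9, bit5=1)
  nb ..#..: next=#  (t=0,i=1, bit4=1)
  nb ...##: next=#  (t=2,i=0, bit3=1)
  nb ...#.: next=.  (t=0,i=0, bit2=0)
  nb ....#: next=.  (t=0,i=10, bit1=0)
  nb .....: next=#  (t=0,i=4, bit0=1)
  bits 11100101101100100000101011111001 = 3853650681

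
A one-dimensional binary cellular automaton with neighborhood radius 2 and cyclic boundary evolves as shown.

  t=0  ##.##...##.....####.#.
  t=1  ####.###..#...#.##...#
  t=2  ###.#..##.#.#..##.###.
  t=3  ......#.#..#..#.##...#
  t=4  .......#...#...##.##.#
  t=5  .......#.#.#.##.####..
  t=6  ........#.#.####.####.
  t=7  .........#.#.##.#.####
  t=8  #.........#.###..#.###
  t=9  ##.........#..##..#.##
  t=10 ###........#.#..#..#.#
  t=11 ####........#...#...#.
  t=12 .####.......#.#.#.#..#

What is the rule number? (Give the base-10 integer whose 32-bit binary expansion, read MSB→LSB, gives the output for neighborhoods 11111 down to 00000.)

3679104024

  ##### -> #   bit 31 = 1  t=1,i=1
  ####. -> #   bit 30 = 1  t=0,i=17
  ###.# -> .   bit 29 = 0  t=0,i=18
  ###.. -> #   bit 28 = 1  t=1,i=7
  ##.## -> #   bit 27 = 1  t=0,i=2
  ##.#. -> .   bit 26 = 0  t=0,i=19
  ##..# -> #   bit 25 = 1  t=1,i=8
  ##... -> #   bit 24 = 1  t=0,i=5
  #.### -> .   bit 23 = 0  t=1,i=5
  #.##. -> #   bit 22 = 1  t=0,i=0
  #.#.# -> .   bit 21 = 0  t=0,i=20
  #.#.. -> .   bit 20 = 0  t=2,i=4
  #..## -> #   bit 19 = 1  t=2,i=6
  #..#. -> .   bit 18 = 0  t=1,i=9
  #...# -> #   bit 17 = 1  t=0,i=6
  #.... -> .   bit 16 = 0  t=0,i=11
  .#### -> #   bit 15 = 1  t=0,i=16
  .###. -> .   bit 14 = 0  t=1,i=6
  .##.# -> #   bit 13 = 1  t=0,i=1
  .##.. -> .   bit 12 = 0  t=0,i=4
  .#.## -> #   bit 11 = 1  t=0,i=21
  .#.#. -> #   bit 10 = 1  t=2,i=11
  .#..# -> .   bit 9 = 0  t=2,i=5
  .#... -> .   bit 8 = 0  t=1,i=11
  ..### -> .   bit 7 = 0  t=0,i=15
  ..##. -> .   bit 6 = 0  t=0,i=8
  ..#.# -> .   bit 5 = 0  t=1,i=14
  ..#.. -> #   bit 4 = 1  t=1,i=10
  ...## -> #   bit 3 = 1  t=0,i=7
  ...#. -> .   bit 2 = 0  t=1,i=13
  ....# -> .   bit 1 = 0  t=0,i=13
  ..... -> .   bit 0 = 0  t=0,i=12
  bits 11011011010010101010110000011000 = 3679104024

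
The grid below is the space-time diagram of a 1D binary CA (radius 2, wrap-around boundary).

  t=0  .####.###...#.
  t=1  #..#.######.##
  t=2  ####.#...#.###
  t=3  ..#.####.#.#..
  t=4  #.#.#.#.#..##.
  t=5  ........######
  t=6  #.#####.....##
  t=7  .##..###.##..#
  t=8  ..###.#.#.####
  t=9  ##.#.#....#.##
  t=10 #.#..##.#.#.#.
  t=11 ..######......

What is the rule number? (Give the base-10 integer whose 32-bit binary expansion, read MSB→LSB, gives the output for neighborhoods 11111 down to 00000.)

1604219763

  [31] ##### => .  t=1,i=7
  [30] ####. => #  t=0,i=3
  [29] ###.# => .  t=0,i=4
  [28] ###.. => #  t=0,i=8
  [27] ##.## => #  t=0,i=5
  [26] ##.#. => #  t=2,i=4
  [25] ##..# => #  t=1,i=1
  [24] ##... => #  t=0,i=9
  [23] #.### => #  t=0,i=6
  [22] #.##. => .  t=7,i=1
  [21] #.#.# => .  t=3,i=9
  [20] #.#.. => #  t=2,i=5
  [19] #..## => #  t=0,i=0
  [18] #..#. => #  t=1,i=2
  [17] #...# => #  t=0,i=10
  [16] #.... => .  t=3,i=13
  [15] .#### => .  t=0,i=2
  [14] .###. => #  t=0,i=7
  [13] .##.# => #  t=4,i=12
  [12] .##.. => #  t=7,i=2
  [11] .#.## => .  t=1,i=4
  [10] .#.#. => .  t=3,i=10
  [9] .#..# => #  t=0,i=13
  [8] .#... => #  t=2,i=6
  [7] ..### => .  t=0,i=1
  [6] ..##. => #  t=4,i=11
  [5] ..#.# => #  t=1,i=3
  [4] ..#.. => #  t=0,i=12
  [3] ...## => .  t=5,i=7
  [2] ...#. => .  t=0,i=11
  [1] ....# => #  t=3,i=0
  [0] ..... => #  t=5,i=2
  bits 01011111100111100111001101110011 = 1604219763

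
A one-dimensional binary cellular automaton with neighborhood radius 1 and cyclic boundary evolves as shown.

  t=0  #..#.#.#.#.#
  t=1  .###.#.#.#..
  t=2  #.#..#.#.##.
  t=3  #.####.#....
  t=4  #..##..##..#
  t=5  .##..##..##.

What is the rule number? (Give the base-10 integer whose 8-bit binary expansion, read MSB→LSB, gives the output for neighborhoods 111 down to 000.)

  [7] ### => #  t=1,i=2
  [6] ##. => .  t=0,i=0
  [5] #.# => .  t=0,i=4
  [4] #.. => #  t=0,i=1
  [3] .## => .  t=0,i=11
  [2] .#. => #  t=0,i=3
  [1] ..# => #  t=0,i=2
  [0] ... => .  t=1,i=11
  bits 10010110 = 150

150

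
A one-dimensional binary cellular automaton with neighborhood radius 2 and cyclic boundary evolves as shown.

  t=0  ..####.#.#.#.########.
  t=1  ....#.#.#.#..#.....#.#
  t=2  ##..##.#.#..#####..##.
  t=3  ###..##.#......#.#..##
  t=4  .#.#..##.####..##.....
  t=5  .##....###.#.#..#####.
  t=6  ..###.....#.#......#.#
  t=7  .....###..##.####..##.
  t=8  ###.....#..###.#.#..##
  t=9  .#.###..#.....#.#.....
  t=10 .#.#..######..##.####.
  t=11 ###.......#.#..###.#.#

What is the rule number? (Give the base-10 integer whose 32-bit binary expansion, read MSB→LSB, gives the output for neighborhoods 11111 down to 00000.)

1338324273

  [31] ##### => .  t=0,i=15
  [30] ####. => #  t=0,i=4
  [29] ###.# => .  t=0,i=5
  [28] ###.. => .  t=0,i=20
  [27] ##.## => #  t=2,i=21
  [26] ##.#. => #  t=0,i=6
  [25] ##..# => #  t=2,i=2
  [24] ##... => #  t=0,i=21
  [23] #.### => #  t=0,i=13
  [22] #.##. => #  t=2,i=0
  [21] #.#.# => .  t=0,i=7
  [20] #.#.. => .  t=1,i=10
  [19] #..## => .  t=2,i=3
  [18] #..#. => #  t=1,i=12
  [17] #...# => .  t=0,i=0
  [16] #.... => #  t=1,i=1
  [15] .#### => .  t=0,i=3
  [14] .###. => .  t=5,i=8
  [13] .##.# => #  t=2,i=5
  [12] .##.. => #  t=2,i=1
  [11] .#.## => .  t=0,i=12
  [10] .#.#. => #  t=0,i=8
  [9] .#..# => .  t=1,i=11
  [8] .#... => #  t=1,i=0
  [7] ..### => .  t=0,i=2
  [6] ..##. => .  t=2,i=4
  [5] ..#.# => #  t=1,i=4
  [4] ..#.. => #  t=1,i=13
  [3] ...## => .  t=0,i=1
  [2] ...#. => .  t=1,i=3
  [1] ....# => .  t=1,i=2
  [0] ..... => #  t=1,i=16
  bits 01001111110001010011010100110001 = 1338324273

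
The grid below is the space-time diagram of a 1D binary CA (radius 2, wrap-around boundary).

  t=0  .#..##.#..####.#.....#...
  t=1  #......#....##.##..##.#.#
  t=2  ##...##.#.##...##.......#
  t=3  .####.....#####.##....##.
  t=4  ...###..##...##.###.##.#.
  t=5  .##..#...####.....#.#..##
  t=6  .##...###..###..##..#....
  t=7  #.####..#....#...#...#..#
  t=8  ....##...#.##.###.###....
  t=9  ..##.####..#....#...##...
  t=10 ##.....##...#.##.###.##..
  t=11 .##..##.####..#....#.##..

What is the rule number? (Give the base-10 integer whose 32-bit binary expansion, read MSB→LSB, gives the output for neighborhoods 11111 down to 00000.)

  nb #####: next=.  (t=3,i=12, bit31=0)
  nb ####.: next=#  (t=0,i=12, bit30=1)
  nb ###.#: next=#  (t=0,i=13, bit29=1)
  nb ###..: next=#  (t=2,i=1, bit28=1)
  nb ##.##: next=.  (t=1,i=14, bit27=0)
  nb ##.#.: next=.  (t=0,i=6, bit26=0)
  nb ##..#: next=.  (t=1,i=17, bit25=0)
  nb ##...: next=#  (t=1,i=1, bit24=1)
  nb #.###: next=.  (t=4,i=16, bit23=0)
  nb #.##.: next=#  (t=1,i=15, bit22=1)
  nb #.#.#: next=.  (t=1,i=22, bit21=0)
  nb #.#..: next=#  (t=0,i=7, bit20=1)
  nb #..##: next=.  (t=0,i=3, bit19=0)
  nb #..#.: next=.  (t=5,i=4, bit18=0)
  nb #...#: next=#  (t=2,i=3, bit17=1)
  nb #....: next=.  (t=0,i=17, bit16=0)
  nb .####: next=.  (t=0,i=11, bit15=0)
  nb .###.: next=.  (t=2,i=0, bit14=0)
  nb .##.#: next=.  (t=0,i=5, bit13=0)
  nb .##..: next=#  (t=1,i=0, bit12=1)
  nb .#.##: next=.  (t=1,i=23, bit11=0)
  nb .#.#.: next=.  (t=5,i=19, bit10=0)
  nb .#..#: next=.  (t=0,i=2, bit9=0)
  nb .#...: next=#  (t=0,i=16, bit8=1)
  nb ..###: next=.  (t=0,i=10, bit7=0)
  nb ..##.: next=.  (t=0,i=4, bit6=0)
  nb ..#.#: next=.  (t=5,i=18, bit5=0)
  nb ..#..: next=.  (t=0,i=1, bit4=0)
  nb ...##: next=#  (t=1,i=11, bit3=1)
  nb ...#.: next=#  (t=0,i=0, bit2=1)
  nb ....#: next=#  (t=0,i=19, bit1=1)
  nb .....: next=.  (t=0,i=18, bit0=0)
  bits 01110001010100100001000100001110 = 1901203726

1901203726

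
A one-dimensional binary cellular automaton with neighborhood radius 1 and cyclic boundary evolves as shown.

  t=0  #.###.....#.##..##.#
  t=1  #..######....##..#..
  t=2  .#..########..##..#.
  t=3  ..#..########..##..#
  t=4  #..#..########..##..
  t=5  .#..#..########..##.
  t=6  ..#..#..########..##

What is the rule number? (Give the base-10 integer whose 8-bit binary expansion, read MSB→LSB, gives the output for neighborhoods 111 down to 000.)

209

  [7] ### => #  t=0,i=3
  [6] ##. => #  t=0,i=0
  [5] #.# => .  t=0,i=1
  [4] #.. => #  t=0,i=5
  [3] .## => .  t=0,i=2
  [2] .#. => .  t=0,i=10
  [1] ..# => .  t=0,i=9
  [0] ... => #  t=0,i=6
  bits 11010001 = 209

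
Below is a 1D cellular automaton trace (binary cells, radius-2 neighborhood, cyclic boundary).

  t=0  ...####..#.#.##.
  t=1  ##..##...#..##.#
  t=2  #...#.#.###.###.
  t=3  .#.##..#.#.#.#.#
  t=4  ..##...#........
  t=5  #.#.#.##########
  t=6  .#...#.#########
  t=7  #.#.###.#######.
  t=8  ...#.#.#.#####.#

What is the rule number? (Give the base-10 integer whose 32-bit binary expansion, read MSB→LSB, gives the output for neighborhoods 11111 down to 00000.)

  [31] ##### => #  t=5,i=8
  [30] ####. => #  t=0,i=5
  [29] ###.# => .  t=2,i=10
  [28] ###.. => .  t=0,i=6
  [27] ##.## => #  t=1,i=14
  [26] ##.#. => #  t=2,i=15
  [25] ##..# => .  t=0,i=7
  [24] ##... => #  t=0,i=15
  [23] #.### => .  t=1,i=15
  [22] #.##. => #  t=0,i=13
  [21] #.#.# => .  t=0,i=11
  [20] #.#.. => .  t=2,i=0
  [19] #..## => .  t=1,i=3
  [18] #..#. => .  t=0,i=8
  [17] #...# => .  t=1,i=7
  [16] #.... => #  t=0,i=0
  [15] .#### => #  t=0,i=4
  [14] .###. => #  t=1,i=0
  [13] .##.# => #  t=1,i=13
  [12] .##.. => .  t=0,i=14
  [11] .#.## => #  t=0,i=12
  [10] .#.#. => .  t=0,i=10
  [9] .#..# => #  t=1,i=10
  [8] .#... => #  t=2,i=1
  [7] ..### => .  t=0,i=3
  [6] ..##. => #  t=1,i=4
  [5] ..#.# => #  t=0,i=9
  [4] ..#.. => #  t=1,i=9
  [3] ...## => .  t=0,i=2
  [2] ...#. => #  t=1,i=8
  [1] ....# => #  t=0,i=1
  [0] ..... => #  t=4,i=10
  bits 11001101010000011110101101110111 = 3443649399

3443649399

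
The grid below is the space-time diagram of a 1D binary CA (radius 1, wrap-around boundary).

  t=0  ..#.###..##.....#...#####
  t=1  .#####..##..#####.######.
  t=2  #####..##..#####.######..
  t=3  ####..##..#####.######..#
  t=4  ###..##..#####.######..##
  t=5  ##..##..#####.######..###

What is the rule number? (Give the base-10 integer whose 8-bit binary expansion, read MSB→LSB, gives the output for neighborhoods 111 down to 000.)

175

  ### -> #   bit 7 = 1  t=0,i=5
  ##. -> .   bit 6 = 0  t=0,i=6
  #.# -> #   bit 5 = 1  t=0,i=3
  #.. -> .   bit 4 = 0  t=0,i=0
  .## -> #   bit 3 = 1  t=0,i=4
  .#. -> #   bit 2 = 1  t=0,i=2
  ..# -> #   bit 1 = 1  t=0,i=1
  ... -> #   bit 0 = 1  t=0,i=12
  bits 10101111 = 175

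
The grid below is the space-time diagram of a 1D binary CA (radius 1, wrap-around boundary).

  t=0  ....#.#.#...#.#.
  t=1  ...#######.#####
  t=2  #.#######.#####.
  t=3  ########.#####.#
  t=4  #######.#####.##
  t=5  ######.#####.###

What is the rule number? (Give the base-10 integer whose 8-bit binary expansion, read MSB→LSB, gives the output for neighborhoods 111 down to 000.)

190

  nb ###: next=#  (t=1,i=4, bit7=1)
  nb ##.: next=.  (t=1,i=9, bit6=0)
  nb #.#: next=#  (t=0,i=5, bit5=1)
  nb #..: next=#  (t=0,i=9, bit4=1)
  nb .##: next=#  (t=1,i=3, bit3=1)
  nb .#.: next=#  (t=0,i=4, bit2=1)
  nb ..#: next=#  (t=0,i=3, bit1=1)
  nb ...: next=.  (t=0,i=0, bit0=0)
  bits 10111110 = 190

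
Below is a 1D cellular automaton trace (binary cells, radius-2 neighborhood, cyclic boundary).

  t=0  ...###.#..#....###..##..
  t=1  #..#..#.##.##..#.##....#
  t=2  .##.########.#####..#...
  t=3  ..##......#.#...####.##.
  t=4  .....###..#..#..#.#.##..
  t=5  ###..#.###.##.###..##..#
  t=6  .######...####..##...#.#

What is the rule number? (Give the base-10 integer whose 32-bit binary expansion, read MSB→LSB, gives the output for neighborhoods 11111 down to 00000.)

  #####|.  b31=0 t=2,i=6
  ####.|#  b30=1 t=2,i=10
  ###.#|.  b29=0 t=0,i=5
  ###..|#  b28=1 t=0,i=17
  ##.##|#  b27=1 t=1,i=10
  ##.#.|#  b26=1 t=0,i=6
  ##..#|#  b25=1 t=0,i=18
  ##...|.  b24=0 t=0,i=22
  #.###|.  b23=0 t=2,i=4
  #.##.|#  b22=1 t=1,i=8
  #.#.#|.  b21=0 t=4,i=18
  #.#..|.  b20=0 t=0,i=7
  #..##|.  b19=0 t=0,i=19
  #..#.|#  b18=1 t=0,i=9
  #...#|.  b17=0 t=3,i=0
  #....|#  b16=1 t=0,i=12
  .####|.  b15=0 t=2,i=5
  .###.|.  b14=0 t=0,i=4
  .##.#|#  b13=1 t=1,i=9
  .##..|.  b12=0 t=0,i=21
  .#.##|#  b11=1 t=1,i=7
  .#.#.|.  b10=0 t=3,i=11
  .#..#|#  b9=1 t=0,i=8
  .#...|#  b8=1 t=0,i=11
  ..###|#  b7=1 t=0,i=3
  ..##.|.  b6=0 t=0,i=20
  ..#.#|#  b5=1 t=1,i=6
  ..#..|.  b4=0 t=0,i=10
  ...##|.  b3=0 t=0,i=2
  ...#.|.  b2=0 t=3,i=9
  ....#|.  b1=0 t=0,i=1
  .....|#  b0=1 t=0,i=0
  bits 01011110010001010010101110100001 = 1581591457

1581591457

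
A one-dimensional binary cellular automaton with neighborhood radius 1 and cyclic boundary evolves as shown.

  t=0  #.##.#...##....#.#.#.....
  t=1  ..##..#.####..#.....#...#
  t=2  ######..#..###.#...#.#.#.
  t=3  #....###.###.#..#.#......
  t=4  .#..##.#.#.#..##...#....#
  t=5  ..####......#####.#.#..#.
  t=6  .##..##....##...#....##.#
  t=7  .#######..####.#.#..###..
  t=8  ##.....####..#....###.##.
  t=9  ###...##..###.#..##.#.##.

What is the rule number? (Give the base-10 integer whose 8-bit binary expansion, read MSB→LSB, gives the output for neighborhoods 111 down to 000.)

  [7] ### => .  t=1,i=9
  [6] ##. => #  t=0,i=3
  [5] #.# => .  t=0,i=1
  [4] #.. => #  t=0,i=6
  [3] .## => #  t=0,i=2
  [2] .#. => .  t=0,i=0
  [1] ..# => #  t=0,i=8
  [0] ... => .  t=0,i=7
  bits 01011010 = 90

90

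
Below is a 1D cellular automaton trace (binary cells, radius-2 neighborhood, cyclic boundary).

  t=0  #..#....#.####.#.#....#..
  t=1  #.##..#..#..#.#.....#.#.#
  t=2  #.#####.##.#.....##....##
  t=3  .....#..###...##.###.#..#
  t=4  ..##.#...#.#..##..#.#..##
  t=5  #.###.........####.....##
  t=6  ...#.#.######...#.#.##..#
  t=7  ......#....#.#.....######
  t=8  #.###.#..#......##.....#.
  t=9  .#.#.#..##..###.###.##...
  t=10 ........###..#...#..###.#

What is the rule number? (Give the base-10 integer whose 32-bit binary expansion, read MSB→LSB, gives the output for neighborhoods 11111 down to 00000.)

1195669587

  ##### -> .   bit 31 = 0  t=2,i=4
  ####. -> #   bit 30 = 1  t=0,i=12
  ###.# -> .   bit 29 = 0  t=0,i=13
  ###.. -> .   bit 28 = 0  t=3,i=10
  ##.## -> .   bit 27 = 0  t=1,i=1
  ##.#. -> #   bit 26 = 1  t=0,i=14
  ##..# -> #   bit 25 = 1  t=1,i=4
  ##... -> #   bit 24 = 1  t=2,i=19
  #.### -> .   bit 23 = 0  t=0,i=10
  #.##. -> #   bit 22 = 1  t=1,i=2
  #.#.# -> .   bit 21 = 0  t=0,i=15
  #.#.. -> .   bit 20 = 0  t=0,i=17
  #..## -> .   bit 19 = 0  t=3,i=7
  #..#. -> #   bit 18 = 1  t=0,i=2
  #...# -> .   bit 17 = 0  t=3,i=12
  #.... -> .   bit 16 = 0  t=0,i=5
  .#### -> .   bit 15 = 0  t=0,i=11
  .###. -> #   bit 14 = 1  t=2,i=24
  .##.# -> #   bit 13 = 1  t=1,i=0
  .##.. -> #   bit 12 = 1  t=1,i=3
  .#.## -> #   bit 11 = 1  t=0,i=9
  .#.#. -> .   bit 10 = 0  t=0,i=16
  .#..# -> .   bit 9 = 0  t=0,i=1
  .#... -> .   bit 8 = 0  t=0,i=4
  ..### -> .   bit 7 = 0  t=2,i=23
  ..##. -> #   bit 6 = 1  t=2,i=17
  ..#.# -> .   bit 5 = 0  t=0,i=8
  ..#.. -> #   bit 4 = 1  t=0,i=0
  ...## -> .   bit 3 = 0  t=2,i=16
  ...#. -> .   bit 2 = 0  t=0,i=7
  ....# -> #   bit 1 = 1  t=0,i=6
  ..... -> #   bit 0 = 1  t=1,i=17
  bits 01000111010001000111100001010011 = 1195669587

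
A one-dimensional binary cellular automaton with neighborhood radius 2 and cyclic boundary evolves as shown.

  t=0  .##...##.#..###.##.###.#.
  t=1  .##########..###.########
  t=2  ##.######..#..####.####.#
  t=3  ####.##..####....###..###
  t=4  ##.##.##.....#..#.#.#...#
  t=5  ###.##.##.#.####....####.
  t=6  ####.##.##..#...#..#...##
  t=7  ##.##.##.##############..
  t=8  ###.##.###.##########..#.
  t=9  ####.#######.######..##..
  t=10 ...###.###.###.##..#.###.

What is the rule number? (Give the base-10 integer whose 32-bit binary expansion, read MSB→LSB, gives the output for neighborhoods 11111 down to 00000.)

  [31] ##### => #  t=1,i=3
  [30] ####. => .  t=1,i=9
  [29] ###.# => #  t=0,i=14
  [28] ###.. => .  t=1,i=10
  [27] ##.## => #  t=0,i=15
  [26] ##.#. => #  t=0,i=8
  [25] ##..# => #  t=1,i=11
  [24] ##... => #  t=0,i=3
  [23] #.### => #  t=0,i=19
  [22] #.##. => .  t=0,i=16
  [21] #.#.# => .  t=4,i=18
  [20] #.#.. => #  t=0,i=9
  [19] #..## => .  t=0,i=0
  [18] #..#. => #  t=2,i=10
  [17] #...# => #  t=0,i=4
  [16] #.... => .  t=3,i=14
  [15] .#### => .  t=1,i=2
  [14] .###. => #  t=0,i=13
  [13] .##.# => #  t=0,i=7
  [12] .##.. => #  t=0,i=2
  [11] .#.## => .  t=5,i=11
  [10] .#.#. => .  t=4,i=17
  [9] .#..# => #  t=0,i=10
  [8] .#... => #  t=4,i=21
  [7] ..### => .  t=0,i=12
  [6] ..##. => #  t=0,i=1
  [5] ..#.# => .  t=4,i=16
  [4] ..#.. => #  t=2,i=11
  [3] ...## => #  t=0,i=5
  [2] ...#. => #  t=4,i=12
  [1] ....# => .  t=3,i=15
  [0] ..... => #  t=4,i=10
  bits 10101111100101100111001101011101 = 2945872733

2945872733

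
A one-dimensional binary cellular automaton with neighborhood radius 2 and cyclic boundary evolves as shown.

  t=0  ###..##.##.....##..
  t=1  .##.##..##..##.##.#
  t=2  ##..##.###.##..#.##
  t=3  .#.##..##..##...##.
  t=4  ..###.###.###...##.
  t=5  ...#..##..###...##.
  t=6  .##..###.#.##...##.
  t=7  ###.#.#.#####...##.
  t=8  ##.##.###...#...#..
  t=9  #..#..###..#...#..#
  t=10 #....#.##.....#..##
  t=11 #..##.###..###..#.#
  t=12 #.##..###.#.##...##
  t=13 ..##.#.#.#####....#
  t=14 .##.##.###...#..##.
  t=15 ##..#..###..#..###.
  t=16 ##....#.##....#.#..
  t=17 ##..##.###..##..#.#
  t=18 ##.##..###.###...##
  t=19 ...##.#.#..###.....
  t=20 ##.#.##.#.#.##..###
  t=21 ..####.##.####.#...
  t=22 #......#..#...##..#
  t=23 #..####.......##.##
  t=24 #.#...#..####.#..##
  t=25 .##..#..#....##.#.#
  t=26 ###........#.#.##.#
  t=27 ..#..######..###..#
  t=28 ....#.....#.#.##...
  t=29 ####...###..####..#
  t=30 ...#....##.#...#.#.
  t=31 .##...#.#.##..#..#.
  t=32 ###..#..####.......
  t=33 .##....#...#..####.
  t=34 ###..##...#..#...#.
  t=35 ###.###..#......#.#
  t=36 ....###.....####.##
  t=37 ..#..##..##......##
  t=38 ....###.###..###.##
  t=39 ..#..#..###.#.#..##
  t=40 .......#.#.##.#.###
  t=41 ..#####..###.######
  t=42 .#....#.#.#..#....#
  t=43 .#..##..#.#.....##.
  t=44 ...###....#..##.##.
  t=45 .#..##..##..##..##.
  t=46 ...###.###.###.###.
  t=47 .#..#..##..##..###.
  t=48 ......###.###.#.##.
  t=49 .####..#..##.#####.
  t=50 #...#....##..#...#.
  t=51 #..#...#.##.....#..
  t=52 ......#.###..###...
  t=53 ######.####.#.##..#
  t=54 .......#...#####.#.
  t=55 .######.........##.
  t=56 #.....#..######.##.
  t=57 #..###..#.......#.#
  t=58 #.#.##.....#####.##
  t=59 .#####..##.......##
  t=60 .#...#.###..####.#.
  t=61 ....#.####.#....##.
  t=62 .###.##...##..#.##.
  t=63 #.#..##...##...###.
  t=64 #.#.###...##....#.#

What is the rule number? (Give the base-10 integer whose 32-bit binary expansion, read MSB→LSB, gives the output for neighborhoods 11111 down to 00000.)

  #####|.  b31=0 t=7,i=10
  ####.|.  b30=0 t=2,i=0
  ###.#|.  b29=0 t=2,i=9
  ###..|#  b28=1 t=0,i=2
  ##.##|.  b27=0 t=0,i=7
  ##.#.|#  b26=1 t=1,i=17
  ##..#|.  b25=0 t=0,i=3
  ##...|.  b24=0 t=0,i=10
  #.###|#  b23=1 t=2,i=7
  #.##.|#  b22=1 t=0,i=8
  #.#.#|#  b21=1 t=1,i=18
  #.#..|#  b20=1 t=16,i=16
  #..##|#  b19=1 t=0,i=4
  #..#.|.  b18=0 t=2,i=14
  #...#|.  b17=0 t=3,i=14
  #....|.  b16=0 t=0,i=11
  .####|.  b15=0 t=2,i=18
  .###.|#  b14=1 t=0,i=1
  .##.#|.  b13=0 t=0,i=6
  .##..|#  b12=1 t=0,i=9
  .#.##|#  b11=1 t=1,i=0
  .#.#.|.  b10=0 t=7,i=5
  .#..#|.  b9=0 t=5,i=4
  .#...|.  b8=0 t=8,i=13
  ..###|.  b7=0 t=0,i=0
  ..##.|#  b6=1 t=0,i=5
  ..#.#|.  b5=0 t=2,i=15
  ..#..|.  b4=0 t=5,i=3
  ...##|.  b3=0 t=0,i=14
  ...#.|#  b2=1 t=5,i=2
  ....#|#  b1=1 t=0,i=13
  .....|#  b0=1 t=0,i=12
  bits 00010100111110000101100001000111 = 351819847

351819847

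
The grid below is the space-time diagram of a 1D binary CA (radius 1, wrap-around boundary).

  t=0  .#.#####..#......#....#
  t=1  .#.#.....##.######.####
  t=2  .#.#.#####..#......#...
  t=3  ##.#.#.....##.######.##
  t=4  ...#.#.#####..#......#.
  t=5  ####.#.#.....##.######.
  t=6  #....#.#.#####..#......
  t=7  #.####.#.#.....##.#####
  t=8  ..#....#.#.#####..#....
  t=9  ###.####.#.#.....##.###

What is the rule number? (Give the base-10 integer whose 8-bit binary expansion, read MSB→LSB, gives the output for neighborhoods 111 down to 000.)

15

  ### -> .   bit 7 = 0  t=0,i=4
  ##. -> .   bit 6 = 0  t=0,i=7
  #.# -> .   bit 5 = 0  t=0,i=0
  #.. -> .   bit 4 = 0  t=0,i=8
  .## -> #   bit 3 = 1  t=0,i=3
  .#. -> #   bit 2 = 1  t=0,i=1
  ..# -> #   bit 1 = 1  t=0,i=9
  ... -> #   bit 0 = 1  t=0,i=12
  bits 00001111 = 15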